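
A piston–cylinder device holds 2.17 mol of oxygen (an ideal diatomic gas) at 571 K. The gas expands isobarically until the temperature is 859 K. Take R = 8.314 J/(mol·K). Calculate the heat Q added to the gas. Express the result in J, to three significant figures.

Q ≈ 18200 J

Isobaric: W = nRΔT = (2.17)(8.314)(288) = 5196 J.
ΔU = nCᵥΔT with Cᵥ = 5R/2: ΔU = (2.17)(20.79)(288) = 12990 J.
Q = ΔU + W = 12990 + 5196 = 18186 J.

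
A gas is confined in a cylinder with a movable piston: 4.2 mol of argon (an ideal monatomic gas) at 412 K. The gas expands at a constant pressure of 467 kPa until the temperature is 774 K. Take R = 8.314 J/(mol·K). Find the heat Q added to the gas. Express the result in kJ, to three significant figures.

Isobaric: W = nRΔT = (4.2)(8.314)(362) = 12641 J.
ΔU = nCᵥΔT with Cᵥ = 3R/2: ΔU = (4.2)(12.47)(362) = 18961 J.
Q = ΔU + W = 18961 + 12641 = 31602 J.

Q ≈ 31.6 kJ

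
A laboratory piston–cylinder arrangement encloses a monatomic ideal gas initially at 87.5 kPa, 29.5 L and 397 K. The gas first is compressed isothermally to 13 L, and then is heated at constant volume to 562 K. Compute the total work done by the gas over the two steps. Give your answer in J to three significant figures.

W_total ≈ -2120 J

Step 1 (isothermal): W = P₁V₁ ln(V₂/V₁) = (2581) ln(13/29.5) = -2115 J.
Step 2 (isochoric): W = 0 (constant volume).
W_total = -2115 + 0 = -2115 J.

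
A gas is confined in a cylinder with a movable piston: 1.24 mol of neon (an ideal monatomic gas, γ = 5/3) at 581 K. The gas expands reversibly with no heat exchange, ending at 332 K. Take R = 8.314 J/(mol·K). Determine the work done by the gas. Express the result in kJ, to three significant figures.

W ≈ 3.85 kJ

Adiabatic ⇒ Q = 0, so W_by = −ΔU = nCᵥ(T₁ − T₂).
Cᵥ = 3R/2 = 12.47 J/(mol·K).
W = (1.24)(12.47)(581 − 332) = 3851 J.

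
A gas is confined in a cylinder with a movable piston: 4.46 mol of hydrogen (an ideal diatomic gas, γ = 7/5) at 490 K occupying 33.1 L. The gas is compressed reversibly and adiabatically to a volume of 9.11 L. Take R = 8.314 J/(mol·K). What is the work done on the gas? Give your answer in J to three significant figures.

W ≈ 30700 J

Adiabatic: TV^(γ−1) = const with γ = 7/5.
T₂ = T₁ (V₁/V₂)^(γ−1) = 490 × (33.1/9.11)^0.4 = 490 × 1.675 = 821 K.
W_by = nCᵥ(T₁ − T₂) = (4.46)(20.79)(490 − 821) = -30680 J.
Work on gas = −W_by = 30680 J.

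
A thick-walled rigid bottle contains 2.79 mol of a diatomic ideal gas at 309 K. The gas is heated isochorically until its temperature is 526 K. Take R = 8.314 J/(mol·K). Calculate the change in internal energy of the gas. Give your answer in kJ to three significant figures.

ΔU ≈ 12.6 kJ

Constant volume ⇒ W = 0, so Q = ΔU = nCᵥΔT with Cᵥ = 5R/2 = 20.79 J/(mol·K).
ΔU = (2.79)(20.79)(526 − 309) = 12584 J.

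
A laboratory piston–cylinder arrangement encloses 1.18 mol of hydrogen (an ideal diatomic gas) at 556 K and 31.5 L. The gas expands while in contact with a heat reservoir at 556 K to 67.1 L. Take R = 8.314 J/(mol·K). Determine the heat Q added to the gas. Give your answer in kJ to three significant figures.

Q ≈ 4.12 kJ

Isothermal ⇒ ΔU = 0, so Q = W = nRT ln(V₂/V₁).
Q = (1.18)(8.314)(556) ln(67.1/31.5) = 5455 × 0.7562 = 4125 J.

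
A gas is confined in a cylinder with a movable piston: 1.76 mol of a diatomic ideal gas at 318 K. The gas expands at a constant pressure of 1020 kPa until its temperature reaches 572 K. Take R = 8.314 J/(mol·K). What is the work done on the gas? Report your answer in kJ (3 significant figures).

Isobaric: W = P ΔV = nR ΔT.
W = (1.76)(8.314)(572 − 318) = 3717 J.
Work on gas = −W_by = -3717 J.

W ≈ -3.72 kJ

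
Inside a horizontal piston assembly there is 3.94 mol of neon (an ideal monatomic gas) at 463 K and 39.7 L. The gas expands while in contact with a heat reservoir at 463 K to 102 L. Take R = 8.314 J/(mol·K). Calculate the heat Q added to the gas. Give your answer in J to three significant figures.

Isothermal ⇒ ΔU = 0, so Q = W = nRT ln(V₂/V₁).
Q = (3.94)(8.314)(463) ln(102/39.7) = 15167 × 0.9436 = 14311 J.

Q ≈ 14300 J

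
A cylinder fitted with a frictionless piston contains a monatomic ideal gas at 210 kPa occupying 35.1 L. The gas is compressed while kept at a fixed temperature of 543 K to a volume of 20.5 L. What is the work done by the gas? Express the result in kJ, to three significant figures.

W ≈ -3.96 kJ

Isothermal: W = nRT ln(V₂/V₁) = P₁V₁ ln(V₂/V₁).
P₁V₁ = (210 kPa)(35.1 L) = 7371 J.
W = 7371 × ln(20.5/35.1) = 7371 × -0.5378
W_by_gas = -3964 J.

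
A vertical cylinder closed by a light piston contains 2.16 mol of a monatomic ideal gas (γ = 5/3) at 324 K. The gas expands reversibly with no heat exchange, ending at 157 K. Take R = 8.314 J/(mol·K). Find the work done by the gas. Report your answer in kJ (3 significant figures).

Adiabatic ⇒ Q = 0, so W_by = −ΔU = nCᵥ(T₁ − T₂).
Cᵥ = 3R/2 = 12.47 J/(mol·K).
W = (2.16)(12.47)(324 − 157) = 4499 J.

W ≈ 4.50 kJ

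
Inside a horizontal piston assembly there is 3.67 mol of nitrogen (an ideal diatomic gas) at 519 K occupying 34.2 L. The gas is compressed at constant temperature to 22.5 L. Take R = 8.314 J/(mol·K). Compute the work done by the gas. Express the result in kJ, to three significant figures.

W ≈ -6.63 kJ

Isothermal: W = nRT ln(V₂/V₁).
W = (3.67)(8.314)(519) × ln(22.5/34.2)
  = 15836 × -0.4187
W_by_gas = -6631 J.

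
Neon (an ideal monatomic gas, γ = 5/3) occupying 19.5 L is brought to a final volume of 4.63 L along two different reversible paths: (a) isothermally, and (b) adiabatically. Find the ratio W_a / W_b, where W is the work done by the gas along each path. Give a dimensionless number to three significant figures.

Path (a) isothermal: W = P₁V₁ ln(V₂/V₁) → W_a/(P₁V₁) = -1.438.
Path (b) adiabatic: W = P₁V₁(1 − (V₁/V₂)^(γ−1))/(γ−1) → W_b/(P₁V₁) = -2.412.
W_a / W_b = -1.438 / -2.412 = 0.5961.

W_a / W_b ≈ 0.596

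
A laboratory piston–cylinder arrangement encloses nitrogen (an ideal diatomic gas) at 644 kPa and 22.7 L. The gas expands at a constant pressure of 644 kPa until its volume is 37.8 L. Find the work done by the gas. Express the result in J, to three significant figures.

W ≈ 9720 J

Isobaric: W = P ΔV.
W = (644 kPa)(37.8 − 22.7 L) = (644)(15.1) = 9724 J.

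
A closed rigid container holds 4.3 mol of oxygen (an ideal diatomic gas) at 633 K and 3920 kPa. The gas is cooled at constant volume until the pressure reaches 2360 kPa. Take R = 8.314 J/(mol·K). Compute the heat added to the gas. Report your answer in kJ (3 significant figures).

Constant volume ⇒ W = 0, so Q = ΔU = nCᵥΔT with Cᵥ = 5R/2 = 20.79 J/(mol·K).
At constant V, T₂/T₁ = P₂/P₁ ⇒ ΔT = T₁(P₂/P₁ − 1) = 633·(2360/3920 − 1) = -251.9 K.
ΔU = (4.3)(20.79)(-251.9) = -22514 J.

Q ≈ -22.5 kJ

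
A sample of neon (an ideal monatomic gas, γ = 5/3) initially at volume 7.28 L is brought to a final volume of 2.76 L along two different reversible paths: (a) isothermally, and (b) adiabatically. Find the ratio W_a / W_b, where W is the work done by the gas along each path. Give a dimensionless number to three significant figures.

Path (a) isothermal: W = P₁V₁ ln(V₂/V₁) → W_a/(P₁V₁) = -0.9699.
Path (b) adiabatic: W = P₁V₁(1 − (V₁/V₂)^(γ−1))/(γ−1) → W_b/(P₁V₁) = -1.364.
W_a / W_b = -0.9699 / -1.364 = 0.7113.

W_a / W_b ≈ 0.711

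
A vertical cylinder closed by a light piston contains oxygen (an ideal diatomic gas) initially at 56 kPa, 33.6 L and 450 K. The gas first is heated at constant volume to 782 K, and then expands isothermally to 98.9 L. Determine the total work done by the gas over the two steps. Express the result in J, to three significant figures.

W_total ≈ 3530 J

Step 1 (isochoric): W = 0 (constant volume).
After step 1: P = 97.32 kPa (V unchanged).
Step 2 (isothermal): W = P₁V₁ ln(V₂/V₁) = (3270) ln(98.9/33.6) = 3530 J.
W_total = 0 + 3530 = 3530 J.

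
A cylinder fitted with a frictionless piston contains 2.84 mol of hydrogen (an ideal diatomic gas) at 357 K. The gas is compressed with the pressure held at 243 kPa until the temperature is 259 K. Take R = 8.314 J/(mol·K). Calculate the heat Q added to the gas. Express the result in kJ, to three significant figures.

Isobaric: W = nRΔT = (2.84)(8.314)(-98) = -2314 J.
ΔU = nCᵥΔT with Cᵥ = 5R/2: ΔU = (2.84)(20.79)(-98) = -5785 J.
Q = ΔU + W = -5785 − 2314 = -8099 J.

Q ≈ -8.10 kJ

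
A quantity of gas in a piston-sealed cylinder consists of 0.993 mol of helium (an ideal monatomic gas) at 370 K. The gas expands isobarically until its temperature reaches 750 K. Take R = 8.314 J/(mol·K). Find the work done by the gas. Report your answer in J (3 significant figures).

Isobaric: W = P ΔV = nR ΔT.
W = (0.993)(8.314)(750 − 370) = 3137 J.

W ≈ 3140 J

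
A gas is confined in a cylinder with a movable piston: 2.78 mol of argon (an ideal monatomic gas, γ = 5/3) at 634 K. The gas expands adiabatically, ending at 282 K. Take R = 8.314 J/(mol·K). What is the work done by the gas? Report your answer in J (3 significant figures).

Adiabatic ⇒ Q = 0, so W_by = −ΔU = nCᵥ(T₁ − T₂).
Cᵥ = 3R/2 = 12.47 J/(mol·K).
W = (2.78)(12.47)(634 − 282) = 12204 J.

W ≈ 12200 J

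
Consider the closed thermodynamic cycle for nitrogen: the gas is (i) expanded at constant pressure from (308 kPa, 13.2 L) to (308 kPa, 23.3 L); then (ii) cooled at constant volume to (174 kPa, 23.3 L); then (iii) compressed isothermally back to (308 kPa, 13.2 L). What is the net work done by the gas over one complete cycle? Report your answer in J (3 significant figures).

W_net ≈ 807 J

Leg (i): W = PΔV = (308)(23.3 − 13.2) = 3111 J.
Leg (ii): W = 0.
Leg (iii): W = PᵢVᵢ ln(V_f/Vᵢ) = (4054) ln(13.2/23.3) = -2304 J.
W_net = 3111 − 2304 = 807.1 J.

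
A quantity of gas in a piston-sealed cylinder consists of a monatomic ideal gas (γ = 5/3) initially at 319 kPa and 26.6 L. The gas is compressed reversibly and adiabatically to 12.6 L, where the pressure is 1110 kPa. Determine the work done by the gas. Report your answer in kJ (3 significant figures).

W ≈ -8.25 kJ

Adiabatic: W = (P₁V₁ − P₂V₂)/(γ − 1) with γ = 5/3.
P₁V₁ = 8485 J, P₂V₂ = 13986 J.
W = (8485 − 13986) / 0.6667 = -8251 J.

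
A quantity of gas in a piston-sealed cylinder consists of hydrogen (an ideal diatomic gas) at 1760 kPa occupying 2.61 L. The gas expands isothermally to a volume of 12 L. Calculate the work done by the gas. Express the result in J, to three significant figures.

W ≈ 7010 J

Isothermal: W = nRT ln(V₂/V₁) = P₁V₁ ln(V₂/V₁).
P₁V₁ = (1760 kPa)(2.61 L) = 4594 J.
W = 4594 × ln(12/2.61) = 4594 × 1.526
W_by_gas = 7008 J.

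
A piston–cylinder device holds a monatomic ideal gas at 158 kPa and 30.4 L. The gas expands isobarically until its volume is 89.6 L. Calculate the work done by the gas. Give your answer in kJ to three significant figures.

W ≈ 9.35 kJ

Isobaric: W = P ΔV.
W = (158 kPa)(89.6 − 30.4 L) = (158)(59.2) = 9354 J.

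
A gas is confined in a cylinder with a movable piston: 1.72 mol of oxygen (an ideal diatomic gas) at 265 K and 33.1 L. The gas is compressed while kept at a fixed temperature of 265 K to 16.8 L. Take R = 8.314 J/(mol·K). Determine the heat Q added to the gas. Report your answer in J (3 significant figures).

Q ≈ -2570 J

Isothermal ⇒ ΔU = 0, so Q = W = nRT ln(V₂/V₁).
Q = (1.72)(8.314)(265) ln(16.8/33.1) = 3790 × -0.6782 = -2570 J.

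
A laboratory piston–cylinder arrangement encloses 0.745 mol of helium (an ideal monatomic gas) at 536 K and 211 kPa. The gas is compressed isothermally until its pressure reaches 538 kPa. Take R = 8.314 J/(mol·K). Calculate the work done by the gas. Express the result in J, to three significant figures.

Isothermal process: W = nRT ln(V₂/V₁) = nRT ln(P₁/P₂).
W = (0.745)(8.314)(536) × ln(211/538)
  = 3320 × ln(0.3922) = 3320 × -0.936
W_by_gas = -3107 J.

W ≈ -3110 J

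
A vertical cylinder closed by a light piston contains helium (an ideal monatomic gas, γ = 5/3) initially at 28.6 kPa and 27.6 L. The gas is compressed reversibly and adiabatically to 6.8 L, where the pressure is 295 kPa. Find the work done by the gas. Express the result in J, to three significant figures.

Adiabatic: W = (P₁V₁ − P₂V₂)/(γ − 1) with γ = 5/3.
P₁V₁ = 789.4 J, P₂V₂ = 2006 J.
W = (789.4 − 2006) / 0.6667 = -1825 J.

W ≈ -1820 J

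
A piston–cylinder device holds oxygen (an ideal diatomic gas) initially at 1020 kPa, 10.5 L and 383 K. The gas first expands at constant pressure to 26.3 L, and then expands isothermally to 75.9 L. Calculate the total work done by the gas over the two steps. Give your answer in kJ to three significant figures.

W_total ≈ 44.5 kJ

Step 1 (isobaric): W = PΔV = (1020 kPa)(26.3 − 10.5 L) = 16116 J.
After step 1: P = 1020 kPa, V = 26.3 L, T = 959.3 K.
Step 2 (isothermal): W = P₁V₁ ln(V₂/V₁) = (26826) ln(75.9/26.3) = 28431 J.
W_total = 16116 + 28431 = 44547 J.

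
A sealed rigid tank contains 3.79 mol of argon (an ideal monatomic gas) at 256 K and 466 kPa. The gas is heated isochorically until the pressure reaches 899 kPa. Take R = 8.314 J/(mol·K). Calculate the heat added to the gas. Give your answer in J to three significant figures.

Q ≈ 11200 J

Constant volume ⇒ W = 0, so Q = ΔU = nCᵥΔT with Cᵥ = 3R/2 = 12.47 J/(mol·K).
At constant V, T₂/T₁ = P₂/P₁ ⇒ ΔT = T₁(P₂/P₁ − 1) = 256·(899/466 − 1) = 237.9 K.
ΔU = (3.79)(12.47)(237.9) = 11243 J.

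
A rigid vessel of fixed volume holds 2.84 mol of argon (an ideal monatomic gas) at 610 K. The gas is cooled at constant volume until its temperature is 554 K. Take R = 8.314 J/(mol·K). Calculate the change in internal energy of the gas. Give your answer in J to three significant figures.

Constant volume ⇒ W = 0, so Q = ΔU = nCᵥΔT with Cᵥ = 3R/2 = 12.47 J/(mol·K).
ΔU = (2.84)(12.47)(554 − 610) = -1983 J.

ΔU ≈ -1980 J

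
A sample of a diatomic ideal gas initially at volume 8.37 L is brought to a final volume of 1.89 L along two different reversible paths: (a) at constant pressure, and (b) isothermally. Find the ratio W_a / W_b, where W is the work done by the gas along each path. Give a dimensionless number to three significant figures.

Path (a) isobaric: W = P₁(V₂ − V₁) → W_a/(P₁V₁) = -0.7742.
Path (b) isothermal: W = P₁V₁ ln(V₂/V₁) → W_b/(P₁V₁) = -1.488.
W_a / W_b = -0.7742 / -1.488 = 0.5203.

W_a / W_b ≈ 0.520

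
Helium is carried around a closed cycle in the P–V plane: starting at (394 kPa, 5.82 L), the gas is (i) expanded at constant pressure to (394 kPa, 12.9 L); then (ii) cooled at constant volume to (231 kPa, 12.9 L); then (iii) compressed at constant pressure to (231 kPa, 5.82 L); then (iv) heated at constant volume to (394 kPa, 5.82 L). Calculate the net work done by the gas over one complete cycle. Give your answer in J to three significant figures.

Constant-volume legs do no work.
W(i) = (394)(12.9 − 5.82) = 2790 J; W(iii) = (231)(5.82 − 12.9) = -1635 J.
W_net = 2790 − 1635 = 1154 J (the clockwise enclosed area).

W_net ≈ 1150 J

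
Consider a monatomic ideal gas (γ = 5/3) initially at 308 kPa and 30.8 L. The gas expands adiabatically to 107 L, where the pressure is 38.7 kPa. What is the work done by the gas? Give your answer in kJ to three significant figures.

W ≈ 8.02 kJ

Adiabatic: W = (P₁V₁ − P₂V₂)/(γ − 1) with γ = 5/3.
P₁V₁ = 9486 J, P₂V₂ = 4141 J.
W = (9486 − 4141) / 0.6667 = 8018 J.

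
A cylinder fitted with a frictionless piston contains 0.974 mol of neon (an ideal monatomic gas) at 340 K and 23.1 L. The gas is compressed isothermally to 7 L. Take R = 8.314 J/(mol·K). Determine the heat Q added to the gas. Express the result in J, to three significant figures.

Isothermal ⇒ ΔU = 0, so Q = W = nRT ln(V₂/V₁).
Q = (0.974)(8.314)(340) ln(7/23.1) = 2753 × -1.194 = -3287 J.

Q ≈ -3290 J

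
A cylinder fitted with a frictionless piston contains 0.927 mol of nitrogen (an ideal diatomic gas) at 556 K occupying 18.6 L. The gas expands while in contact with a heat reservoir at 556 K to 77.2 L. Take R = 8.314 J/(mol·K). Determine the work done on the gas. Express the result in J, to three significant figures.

W ≈ -6100 J

Isothermal: W = nRT ln(V₂/V₁).
W = (0.927)(8.314)(556) × ln(77.2/18.6)
  = 4285 × 1.423
W_by_gas = 6099 J; work on gas = −W_by = -6099 J.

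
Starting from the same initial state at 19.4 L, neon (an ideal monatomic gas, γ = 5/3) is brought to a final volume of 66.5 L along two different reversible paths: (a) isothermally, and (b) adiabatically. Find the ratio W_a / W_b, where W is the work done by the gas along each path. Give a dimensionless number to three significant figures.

Path (a) isothermal: W = P₁V₁ ln(V₂/V₁) → W_a/(P₁V₁) = 1.232.
Path (b) adiabatic: W = P₁V₁(1 − (V₁/V₂)^(γ−1))/(γ−1) → W_b/(P₁V₁) = 0.8402.
W_a / W_b = 1.232 / 0.8402 = 1.466.

W_a / W_b ≈ 1.47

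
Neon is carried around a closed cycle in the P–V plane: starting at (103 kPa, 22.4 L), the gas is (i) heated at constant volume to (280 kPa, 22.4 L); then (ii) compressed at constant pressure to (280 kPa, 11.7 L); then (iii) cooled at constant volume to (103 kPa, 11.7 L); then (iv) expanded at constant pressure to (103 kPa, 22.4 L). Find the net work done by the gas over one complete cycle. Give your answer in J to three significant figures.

Constant-volume legs do no work.
W(ii) = (280)(11.7 − 22.4) = -2996 J; W(iv) = (103)(22.4 − 11.7) = 1102 J.
W_net = -2996 + 1102 = -1894 J (the counter-clockwise enclosed area).

W_net ≈ -1890 J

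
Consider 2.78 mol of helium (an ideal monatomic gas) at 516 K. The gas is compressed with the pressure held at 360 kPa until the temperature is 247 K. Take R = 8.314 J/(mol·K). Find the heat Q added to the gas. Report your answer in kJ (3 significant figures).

Isobaric: W = nRΔT = (2.78)(8.314)(-269) = -6217 J.
ΔU = nCᵥΔT with Cᵥ = 3R/2: ΔU = (2.78)(12.47)(-269) = -9326 J.
Q = ΔU + W = -9326 − 6217 = -15543 J.

Q ≈ -15.5 kJ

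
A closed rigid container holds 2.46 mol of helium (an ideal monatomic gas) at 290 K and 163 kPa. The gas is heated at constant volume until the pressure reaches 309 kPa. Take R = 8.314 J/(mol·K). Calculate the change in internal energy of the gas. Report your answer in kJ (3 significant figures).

ΔU ≈ 7.97 kJ

Constant volume ⇒ W = 0, so Q = ΔU = nCᵥΔT with Cᵥ = 3R/2 = 12.47 J/(mol·K).
At constant V, T₂/T₁ = P₂/P₁ ⇒ ΔT = T₁(P₂/P₁ − 1) = 290·(309/163 − 1) = 259.8 K.
ΔU = (2.46)(12.47)(259.8) = 7969 J.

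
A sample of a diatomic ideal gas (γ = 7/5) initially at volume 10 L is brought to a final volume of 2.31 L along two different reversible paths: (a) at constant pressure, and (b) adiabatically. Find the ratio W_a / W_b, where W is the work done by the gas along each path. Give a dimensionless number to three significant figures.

Path (a) isobaric: W = P₁(V₂ − V₁) → W_a/(P₁V₁) = -0.769.
Path (b) adiabatic: W = P₁V₁(1 − (V₁/V₂)^(γ−1))/(γ−1) → W_b/(P₁V₁) = -1.993.
W_a / W_b = -0.769 / -1.993 = 0.3859.

W_a / W_b ≈ 0.386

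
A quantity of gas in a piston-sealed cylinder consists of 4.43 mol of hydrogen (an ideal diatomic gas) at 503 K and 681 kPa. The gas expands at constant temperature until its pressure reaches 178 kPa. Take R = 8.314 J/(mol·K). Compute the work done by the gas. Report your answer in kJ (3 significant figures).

Isothermal process: W = nRT ln(V₂/V₁) = nRT ln(P₁/P₂).
W = (4.43)(8.314)(503) × ln(681/178)
  = 18526 × ln(3.826) = 18526 × 1.342
W_by_gas = 24858 J.

W ≈ 24.9 kJ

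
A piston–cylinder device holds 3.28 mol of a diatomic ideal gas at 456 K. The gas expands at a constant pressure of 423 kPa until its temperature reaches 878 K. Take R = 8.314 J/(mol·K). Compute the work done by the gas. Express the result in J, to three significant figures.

Isobaric: W = P ΔV = nR ΔT.
W = (3.28)(8.314)(878 − 456) = 11508 J.

W ≈ 11500 J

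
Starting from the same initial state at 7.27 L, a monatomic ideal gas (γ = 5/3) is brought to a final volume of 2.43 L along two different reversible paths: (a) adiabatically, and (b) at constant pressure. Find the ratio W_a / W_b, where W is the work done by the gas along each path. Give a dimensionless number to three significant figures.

W_a / W_b ≈ 2.42

Path (a) adiabatic: W = P₁V₁(1 − (V₁/V₂)^(γ−1))/(γ−1) → W_a/(P₁V₁) = -1.614.
Path (b) isobaric: W = P₁(V₂ − V₁) → W_b/(P₁V₁) = -0.6657.
W_a / W_b = -1.614 / -0.6657 = 2.425.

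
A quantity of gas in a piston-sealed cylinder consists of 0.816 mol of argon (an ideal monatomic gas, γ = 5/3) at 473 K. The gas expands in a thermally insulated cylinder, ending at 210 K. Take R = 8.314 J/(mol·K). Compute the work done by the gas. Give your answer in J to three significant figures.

Adiabatic ⇒ Q = 0, so W_by = −ΔU = nCᵥ(T₁ − T₂).
Cᵥ = 3R/2 = 12.47 J/(mol·K).
W = (0.816)(12.47)(473 − 210) = 2676 J.

W ≈ 2680 J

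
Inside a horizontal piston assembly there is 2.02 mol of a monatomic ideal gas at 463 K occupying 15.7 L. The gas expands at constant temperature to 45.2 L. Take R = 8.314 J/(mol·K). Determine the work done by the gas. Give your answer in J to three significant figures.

W ≈ 8220 J

Isothermal: W = nRT ln(V₂/V₁).
W = (2.02)(8.314)(463) × ln(45.2/15.7)
  = 7776 × 1.057
W_by_gas = 8222 J.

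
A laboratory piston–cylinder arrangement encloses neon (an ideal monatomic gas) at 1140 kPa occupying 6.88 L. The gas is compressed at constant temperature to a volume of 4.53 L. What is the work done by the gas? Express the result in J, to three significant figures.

Isothermal: W = nRT ln(V₂/V₁) = P₁V₁ ln(V₂/V₁).
P₁V₁ = (1140 kPa)(6.88 L) = 7843 J.
W = 7843 × ln(4.53/6.88) = 7843 × -0.4179
W_by_gas = -3278 J.

W ≈ -3280 J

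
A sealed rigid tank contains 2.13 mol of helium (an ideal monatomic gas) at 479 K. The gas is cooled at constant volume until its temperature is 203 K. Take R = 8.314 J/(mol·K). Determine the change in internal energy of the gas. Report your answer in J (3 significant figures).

Constant volume ⇒ W = 0, so Q = ΔU = nCᵥΔT with Cᵥ = 3R/2 = 12.47 J/(mol·K).
ΔU = (2.13)(12.47)(203 − 479) = -7331 J.

ΔU ≈ -7330 J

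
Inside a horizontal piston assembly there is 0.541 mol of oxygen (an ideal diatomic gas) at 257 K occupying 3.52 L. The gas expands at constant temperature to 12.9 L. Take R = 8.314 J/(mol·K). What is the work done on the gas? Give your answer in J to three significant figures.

W ≈ -1500 J

Isothermal: W = nRT ln(V₂/V₁).
W = (0.541)(8.314)(257) × ln(12.9/3.52)
  = 1156 × 1.299
W_by_gas = 1501 J; work on gas = −W_by = -1501 J.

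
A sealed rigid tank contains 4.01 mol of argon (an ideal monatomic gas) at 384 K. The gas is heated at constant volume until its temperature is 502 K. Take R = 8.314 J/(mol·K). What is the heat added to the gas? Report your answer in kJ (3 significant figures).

Q ≈ 5.90 kJ

Constant volume ⇒ W = 0, so Q = ΔU = nCᵥΔT with Cᵥ = 3R/2 = 12.47 J/(mol·K).
ΔU = (4.01)(12.47)(502 − 384) = 5901 J.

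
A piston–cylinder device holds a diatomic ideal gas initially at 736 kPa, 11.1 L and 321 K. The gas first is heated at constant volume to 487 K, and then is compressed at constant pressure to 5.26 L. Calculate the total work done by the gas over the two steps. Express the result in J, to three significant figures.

Step 1 (isochoric): W = 0 (constant volume).
After step 1: P = 1117 kPa (V unchanged).
Step 2 (isobaric): W = PΔV = (1117 kPa)(5.26 − 11.1 L) = -6521 J.
W_total = 0 − 6521 = -6521 J.

W_total ≈ -6520 J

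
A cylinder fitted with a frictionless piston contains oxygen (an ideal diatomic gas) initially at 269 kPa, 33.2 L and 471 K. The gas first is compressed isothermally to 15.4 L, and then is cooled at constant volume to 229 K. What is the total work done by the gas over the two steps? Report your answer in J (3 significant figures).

W_total ≈ -6860 J

Step 1 (isothermal): W = P₁V₁ ln(V₂/V₁) = (8931) ln(15.4/33.2) = -6860 J.
Step 2 (isochoric): W = 0 (constant volume).
W_total = -6860 + 0 = -6860 J.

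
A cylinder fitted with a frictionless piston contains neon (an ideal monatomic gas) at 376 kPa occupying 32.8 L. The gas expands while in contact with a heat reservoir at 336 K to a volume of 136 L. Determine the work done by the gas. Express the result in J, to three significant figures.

W ≈ 17500 J

Isothermal: W = nRT ln(V₂/V₁) = P₁V₁ ln(V₂/V₁).
P₁V₁ = (376 kPa)(32.8 L) = 12333 J.
W = 12333 × ln(136/32.8) = 12333 × 1.422
W_by_gas = 17540 J.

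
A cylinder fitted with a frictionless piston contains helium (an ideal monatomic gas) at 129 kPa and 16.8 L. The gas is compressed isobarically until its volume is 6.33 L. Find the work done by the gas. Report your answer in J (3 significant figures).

W ≈ -1350 J

Isobaric: W = P ΔV.
W = (129 kPa)(6.33 − 16.8 L) = (129)(-10.47) = -1351 J.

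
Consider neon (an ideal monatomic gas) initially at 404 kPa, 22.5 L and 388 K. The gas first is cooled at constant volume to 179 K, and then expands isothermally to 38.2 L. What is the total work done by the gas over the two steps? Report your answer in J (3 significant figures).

W_total ≈ 2220 J

Step 1 (isochoric): W = 0 (constant volume).
After step 1: P = 186.4 kPa (V unchanged).
Step 2 (isothermal): W = P₁V₁ ln(V₂/V₁) = (4194) ln(38.2/22.5) = 2220 J.
W_total = 0 + 2220 = 2220 J.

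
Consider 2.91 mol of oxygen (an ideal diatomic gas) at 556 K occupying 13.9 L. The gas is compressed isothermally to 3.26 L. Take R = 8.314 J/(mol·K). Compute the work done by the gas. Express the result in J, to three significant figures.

Isothermal: W = nRT ln(V₂/V₁).
W = (2.91)(8.314)(556) × ln(3.26/13.9)
  = 13452 × -1.45
W_by_gas = -19507 J.

W ≈ -19500 J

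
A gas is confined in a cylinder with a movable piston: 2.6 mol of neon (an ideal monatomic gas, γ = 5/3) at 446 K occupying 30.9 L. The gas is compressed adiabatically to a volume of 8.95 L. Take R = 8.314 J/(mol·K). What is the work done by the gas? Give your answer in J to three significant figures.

Adiabatic: TV^(γ−1) = const with γ = 5/3.
T₂ = T₁ (V₁/V₂)^(γ−1) = 446 × (30.9/8.95)^0.667 = 446 × 2.284 = 1019 K.
W_by = nCᵥ(T₁ − T₂) = (2.6)(12.47)(446 − 1019) = -18573 J.

W ≈ -18600 J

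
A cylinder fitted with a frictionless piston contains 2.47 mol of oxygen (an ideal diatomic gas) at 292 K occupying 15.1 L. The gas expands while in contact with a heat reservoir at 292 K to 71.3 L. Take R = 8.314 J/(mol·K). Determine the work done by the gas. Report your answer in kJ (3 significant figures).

W ≈ 9.31 kJ

Isothermal: W = nRT ln(V₂/V₁).
W = (2.47)(8.314)(292) × ln(71.3/15.1)
  = 5996 × 1.552
W_by_gas = 9308 J.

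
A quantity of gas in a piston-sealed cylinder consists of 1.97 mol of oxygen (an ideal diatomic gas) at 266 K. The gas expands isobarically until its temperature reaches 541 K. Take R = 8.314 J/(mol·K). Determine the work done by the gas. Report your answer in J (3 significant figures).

W ≈ 4500 J

Isobaric: W = P ΔV = nR ΔT.
W = (1.97)(8.314)(541 − 266) = 4504 J.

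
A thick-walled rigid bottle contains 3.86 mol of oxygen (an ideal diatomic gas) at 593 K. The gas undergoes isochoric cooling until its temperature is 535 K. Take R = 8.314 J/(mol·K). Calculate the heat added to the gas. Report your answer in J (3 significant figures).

Constant volume ⇒ W = 0, so Q = ΔU = nCᵥΔT with Cᵥ = 5R/2 = 20.79 J/(mol·K).
ΔU = (3.86)(20.79)(535 − 593) = -4653 J.

Q ≈ -4650 J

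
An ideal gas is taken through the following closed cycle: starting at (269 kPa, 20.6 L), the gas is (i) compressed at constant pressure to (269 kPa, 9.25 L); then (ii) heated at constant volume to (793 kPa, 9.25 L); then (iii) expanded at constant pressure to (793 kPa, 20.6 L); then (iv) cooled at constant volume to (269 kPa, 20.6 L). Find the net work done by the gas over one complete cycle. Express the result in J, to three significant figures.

W_net ≈ 5950 J

Constant-volume legs do no work.
W(i) = (269)(9.25 − 20.6) = -3053 J; W(iii) = (793)(20.6 − 9.25) = 9001 J.
W_net = -3053 + 9001 = 5947 J (the clockwise enclosed area).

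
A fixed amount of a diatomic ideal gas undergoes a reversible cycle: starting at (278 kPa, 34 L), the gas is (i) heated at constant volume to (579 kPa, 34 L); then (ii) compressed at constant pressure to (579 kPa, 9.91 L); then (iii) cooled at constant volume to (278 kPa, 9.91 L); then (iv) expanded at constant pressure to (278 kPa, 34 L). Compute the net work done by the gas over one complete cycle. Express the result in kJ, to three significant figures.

W_net ≈ -7.25 kJ

Constant-volume legs do no work.
W(ii) = (579)(9.91 − 34) = -13948 J; W(iv) = (278)(34 − 9.91) = 6697 J.
W_net = -13948 + 6697 = -7251 J (the counter-clockwise enclosed area).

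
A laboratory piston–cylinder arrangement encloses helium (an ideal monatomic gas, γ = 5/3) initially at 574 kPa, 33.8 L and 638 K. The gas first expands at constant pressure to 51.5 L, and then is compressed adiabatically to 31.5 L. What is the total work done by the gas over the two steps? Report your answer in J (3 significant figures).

W_total ≈ -7040 J

Step 1 (isobaric): W = PΔV = (574 kPa)(51.5 − 33.8 L) = 10160 J.
After step 1: P = 574 kPa, V = 51.5 L, T = 972.1 K.
Step 2 (adiabatic): W = (P₁V₁ − P₂V₂)/(γ−1) = (29561 − 41025)/0.667 = -17196 J.
W_total = 10160 − 17196 = -7036 J.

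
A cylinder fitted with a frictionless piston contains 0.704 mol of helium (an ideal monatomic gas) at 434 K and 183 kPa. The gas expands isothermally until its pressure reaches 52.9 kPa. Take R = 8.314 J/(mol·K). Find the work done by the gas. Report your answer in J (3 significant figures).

Isothermal process: W = nRT ln(V₂/V₁) = nRT ln(P₁/P₂).
W = (0.704)(8.314)(434) × ln(183/52.9)
  = 2540 × ln(3.459) = 2540 × 1.241
W_by_gas = 3153 J.

W ≈ 3150 J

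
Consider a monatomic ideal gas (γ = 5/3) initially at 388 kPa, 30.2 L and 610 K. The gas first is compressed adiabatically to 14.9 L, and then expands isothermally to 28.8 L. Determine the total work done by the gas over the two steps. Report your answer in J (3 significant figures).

W_total ≈ 1790 J

Step 1 (adiabatic): W = (P₁V₁ − P₂V₂)/(γ−1) = (11718 − 18767)/0.667 = -10574 J.
After step 1: P = 1260 kPa, V = 14.9 L, T = 977 K.
Step 2 (isothermal): W = P₁V₁ ln(V₂/V₁) = (18767) ln(28.8/14.9) = 12367 J.
W_total = -10574 + 12367 = 1794 J.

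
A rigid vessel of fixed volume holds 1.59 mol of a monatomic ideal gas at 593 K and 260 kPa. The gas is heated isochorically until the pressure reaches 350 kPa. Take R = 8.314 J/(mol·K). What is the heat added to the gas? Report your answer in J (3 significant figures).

Constant volume ⇒ W = 0, so Q = ΔU = nCᵥΔT with Cᵥ = 3R/2 = 12.47 J/(mol·K).
At constant V, T₂/T₁ = P₂/P₁ ⇒ ΔT = T₁(P₂/P₁ − 1) = 593·(350/260 − 1) = 205.3 K.
ΔU = (1.59)(12.47)(205.3) = 4070 J.

Q ≈ 4070 J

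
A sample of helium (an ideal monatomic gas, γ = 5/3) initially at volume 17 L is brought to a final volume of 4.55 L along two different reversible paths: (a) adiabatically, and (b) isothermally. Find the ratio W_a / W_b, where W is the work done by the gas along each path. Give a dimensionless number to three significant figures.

Path (a) adiabatic: W = P₁V₁(1 − (V₁/V₂)^(γ−1))/(γ−1) → W_a/(P₁V₁) = -2.112.
Path (b) isothermal: W = P₁V₁ ln(V₂/V₁) → W_b/(P₁V₁) = -1.318.
W_a / W_b = -2.112 / -1.318 = 1.602.

W_a / W_b ≈ 1.60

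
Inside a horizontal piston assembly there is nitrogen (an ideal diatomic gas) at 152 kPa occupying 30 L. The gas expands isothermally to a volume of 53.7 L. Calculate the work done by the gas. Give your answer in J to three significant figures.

Isothermal: W = nRT ln(V₂/V₁) = P₁V₁ ln(V₂/V₁).
P₁V₁ = (152 kPa)(30 L) = 4560 J.
W = 4560 × ln(53.7/30) = 4560 × 0.5822
W_by_gas = 2655 J.

W ≈ 2650 J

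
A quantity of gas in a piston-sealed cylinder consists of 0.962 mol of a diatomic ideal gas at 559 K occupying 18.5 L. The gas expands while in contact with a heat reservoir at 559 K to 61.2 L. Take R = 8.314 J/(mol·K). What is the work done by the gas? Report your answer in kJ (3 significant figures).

W ≈ 5.35 kJ

Isothermal: W = nRT ln(V₂/V₁).
W = (0.962)(8.314)(559) × ln(61.2/18.5)
  = 4471 × 1.196
W_by_gas = 5349 J.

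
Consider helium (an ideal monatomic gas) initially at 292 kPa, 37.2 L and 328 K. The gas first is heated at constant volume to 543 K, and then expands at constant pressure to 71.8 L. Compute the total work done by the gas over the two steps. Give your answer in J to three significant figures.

Step 1 (isochoric): W = 0 (constant volume).
After step 1: P = 483.4 kPa (V unchanged).
Step 2 (isobaric): W = PΔV = (483.4 kPa)(71.8 − 37.2 L) = 16726 J.
W_total = 0 + 16726 = 16726 J.

W_total ≈ 16700 J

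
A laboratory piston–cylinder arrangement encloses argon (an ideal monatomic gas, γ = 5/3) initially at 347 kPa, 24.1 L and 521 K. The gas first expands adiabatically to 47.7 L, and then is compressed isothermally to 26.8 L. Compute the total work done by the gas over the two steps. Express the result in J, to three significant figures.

W_total ≈ 1530 J

Step 1 (adiabatic): W = (P₁V₁ − P₂V₂)/(γ−1) = (8363 − 5305)/0.667 = 4587 J.
After step 1: P = 111.2 kPa, V = 47.7 L, T = 330.5 K.
Step 2 (isothermal): W = P₁V₁ ln(V₂/V₁) = (5305) ln(26.8/47.7) = -3058 J.
W_total = 4587 − 3058 = 1528 J.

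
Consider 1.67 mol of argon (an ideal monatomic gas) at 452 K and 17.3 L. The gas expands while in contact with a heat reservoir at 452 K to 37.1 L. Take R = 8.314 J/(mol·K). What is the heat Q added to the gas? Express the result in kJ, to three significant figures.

Q ≈ 4.79 kJ

Isothermal ⇒ ΔU = 0, so Q = W = nRT ln(V₂/V₁).
Q = (1.67)(8.314)(452) ln(37.1/17.3) = 6276 × 0.7629 = 4788 J.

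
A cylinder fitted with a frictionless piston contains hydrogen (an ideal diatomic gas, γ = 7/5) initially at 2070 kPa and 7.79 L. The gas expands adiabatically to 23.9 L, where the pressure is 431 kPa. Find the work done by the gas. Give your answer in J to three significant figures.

W ≈ 14600 J

Adiabatic: W = (P₁V₁ − P₂V₂)/(γ − 1) with γ = 7/5.
P₁V₁ = 16125 J, P₂V₂ = 10301 J.
W = (16125 − 10301) / 0.4 = 14561 J.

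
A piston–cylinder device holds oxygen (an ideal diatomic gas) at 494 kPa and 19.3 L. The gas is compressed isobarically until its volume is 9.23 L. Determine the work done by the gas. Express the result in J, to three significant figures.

Isobaric: W = P ΔV.
W = (494 kPa)(9.23 − 19.3 L) = (494)(-10.07) = -4975 J.

W ≈ -4970 J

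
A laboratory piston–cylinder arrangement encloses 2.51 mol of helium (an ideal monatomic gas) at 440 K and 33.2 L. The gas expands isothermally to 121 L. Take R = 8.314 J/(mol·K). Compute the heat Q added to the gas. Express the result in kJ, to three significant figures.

Isothermal ⇒ ΔU = 0, so Q = W = nRT ln(V₂/V₁).
Q = (2.51)(8.314)(440) ln(121/33.2) = 9182 × 1.293 = 11875 J.

Q ≈ 11.9 kJ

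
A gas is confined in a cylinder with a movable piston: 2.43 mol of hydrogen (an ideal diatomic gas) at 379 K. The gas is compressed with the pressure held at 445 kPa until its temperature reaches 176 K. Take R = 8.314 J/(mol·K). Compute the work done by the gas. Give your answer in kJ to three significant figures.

W ≈ -4.10 kJ

Isobaric: W = P ΔV = nR ΔT.
W = (2.43)(8.314)(176 − 379) = -4101 J.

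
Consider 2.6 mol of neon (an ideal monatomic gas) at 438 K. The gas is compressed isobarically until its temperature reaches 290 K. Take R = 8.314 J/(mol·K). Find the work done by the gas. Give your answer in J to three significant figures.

Isobaric: W = P ΔV = nR ΔT.
W = (2.6)(8.314)(290 − 438) = -3199 J.

W ≈ -3200 J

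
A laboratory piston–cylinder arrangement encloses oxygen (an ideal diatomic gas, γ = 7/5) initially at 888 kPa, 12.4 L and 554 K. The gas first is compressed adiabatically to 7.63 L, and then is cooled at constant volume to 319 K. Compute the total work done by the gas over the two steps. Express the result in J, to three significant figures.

W_total ≈ -5900 J

Step 1 (adiabatic): W = (P₁V₁ − P₂V₂)/(γ−1) = (11011 − 13372)/0.4 = -5902 J.
Step 2 (isochoric): W = 0 (constant volume).
W_total = -5902 + 0 = -5902 J.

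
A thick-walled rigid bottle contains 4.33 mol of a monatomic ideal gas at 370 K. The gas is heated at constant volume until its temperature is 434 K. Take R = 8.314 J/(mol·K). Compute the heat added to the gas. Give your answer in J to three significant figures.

Q ≈ 3460 J

Constant volume ⇒ W = 0, so Q = ΔU = nCᵥΔT with Cᵥ = 3R/2 = 12.47 J/(mol·K).
ΔU = (4.33)(12.47)(434 − 370) = 3456 J.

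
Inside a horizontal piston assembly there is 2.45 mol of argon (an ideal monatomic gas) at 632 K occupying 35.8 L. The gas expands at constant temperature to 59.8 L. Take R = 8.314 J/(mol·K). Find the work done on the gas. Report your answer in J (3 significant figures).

W ≈ -6600 J

Isothermal: W = nRT ln(V₂/V₁).
W = (2.45)(8.314)(632) × ln(59.8/35.8)
  = 12873 × 0.5131
W_by_gas = 6605 J; work on gas = −W_by = -6605 J.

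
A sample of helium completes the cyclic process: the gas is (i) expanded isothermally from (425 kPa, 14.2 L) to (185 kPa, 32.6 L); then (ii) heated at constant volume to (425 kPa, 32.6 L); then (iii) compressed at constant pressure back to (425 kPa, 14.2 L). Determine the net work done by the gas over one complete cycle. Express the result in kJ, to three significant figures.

Leg (i): W = PᵢVᵢ ln(V_f/Vᵢ) = (6035) ln(32.6/14.2) = 5016 J.
Leg (ii): W = 0.
Leg (iii): W = PΔV = (425)(14.2 − 32.6) = -7820 J.
W_net = 5016 − 7820 = -2804 J.

W_net ≈ -2.80 kJ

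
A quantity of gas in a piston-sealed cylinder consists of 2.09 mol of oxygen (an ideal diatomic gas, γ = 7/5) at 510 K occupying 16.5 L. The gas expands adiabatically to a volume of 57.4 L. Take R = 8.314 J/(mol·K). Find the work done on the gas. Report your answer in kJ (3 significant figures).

W ≈ -8.70 kJ

Adiabatic: TV^(γ−1) = const with γ = 7/5.
T₂ = T₁ (V₁/V₂)^(γ−1) = 510 × (16.5/57.4)^0.4 = 510 × 0.6073 = 309.7 K.
W_by = nCᵥ(T₁ − T₂) = (2.09)(20.79)(510 − 309.7) = 8699 J.
Work on gas = −W_by = -8699 J.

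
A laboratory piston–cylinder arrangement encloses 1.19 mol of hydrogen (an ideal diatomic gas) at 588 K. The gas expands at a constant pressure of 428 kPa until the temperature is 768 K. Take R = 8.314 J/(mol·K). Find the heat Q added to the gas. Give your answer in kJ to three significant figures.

Isobaric: W = nRΔT = (1.19)(8.314)(180) = 1781 J.
ΔU = nCᵥΔT with Cᵥ = 5R/2: ΔU = (1.19)(20.79)(180) = 4452 J.
Q = ΔU + W = 4452 + 1781 = 6233 J.

Q ≈ 6.23 kJ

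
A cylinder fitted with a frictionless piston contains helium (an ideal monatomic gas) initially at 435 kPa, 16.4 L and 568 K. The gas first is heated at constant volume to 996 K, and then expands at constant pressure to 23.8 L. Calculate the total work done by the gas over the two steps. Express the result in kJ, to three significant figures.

W_total ≈ 5.64 kJ

Step 1 (isochoric): W = 0 (constant volume).
After step 1: P = 762.8 kPa (V unchanged).
Step 2 (isobaric): W = PΔV = (762.8 kPa)(23.8 − 16.4 L) = 5645 J.
W_total = 0 + 5645 = 5645 J.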